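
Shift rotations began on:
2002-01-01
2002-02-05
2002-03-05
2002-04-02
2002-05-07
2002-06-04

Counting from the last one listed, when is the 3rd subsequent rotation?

Gaps: 35, 28, 28, 35, 28 days — a mix of 28 and 35. Every date is a Tuesday.
Each is the 1st Tuesday of its month.
1st Tuesday of July 2002: 2002-07-02.
1st Tuesday of August 2002: 2002-08-06.
September 2002 — 1st Tuesday is 2002-09-03.

2002-09-03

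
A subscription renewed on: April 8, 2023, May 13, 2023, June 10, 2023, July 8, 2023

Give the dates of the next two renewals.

These are Saturdays at 28- or 35-day spacing (35, 28, 28).
The pattern: 2nd Saturday of the month.
August 2023 — 2nd Saturday is August 12, 2023.
September 2023 — 2nd Saturday is September 9, 2023.

August 12, 2023; September 9, 2023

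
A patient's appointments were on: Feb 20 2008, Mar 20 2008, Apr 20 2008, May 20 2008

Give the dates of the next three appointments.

Gaps: 29, 31, 30 days — not constant. Every event is on the 20th of the month.
Pattern: the 20th of each month.
June 2008: Jun 20 2008.
Next: July 2008 → Jul 20 2008.
Next: August 2008 → Aug 20 2008.

Jun 20 2008, Jul 20 2008, Aug 20 2008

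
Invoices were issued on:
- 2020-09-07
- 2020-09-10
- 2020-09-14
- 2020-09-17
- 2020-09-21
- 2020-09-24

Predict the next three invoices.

Every event lands on a Monday or Thursday (gaps cycle 3, 4, 3, 4, 3).
So the schedule is: every Monday and Thursday.
The following Monday is 2020-09-28.
Next Thursday: 2020-10-01.
The following Monday is 2020-10-05.

2020-09-28, 2020-10-01, 2020-10-05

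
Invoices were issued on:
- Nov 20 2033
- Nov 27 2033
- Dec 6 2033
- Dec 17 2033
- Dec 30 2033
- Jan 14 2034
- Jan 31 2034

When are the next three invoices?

Feb 19 2034, Mar 12 2034, Apr 4 2034

The spacing grows by 2 each time: 7, 9, 11, 13, 15, 17 days.
Next gap: 19 days. Jan 31 2034 + 19 days = Feb 19 2034.
Next gap: 21 days. Feb 19 2034 + 21 days = Mar 12 2034.
Next gap: 23 days. Mar 12 2034 + 23 days = Apr 4 2034.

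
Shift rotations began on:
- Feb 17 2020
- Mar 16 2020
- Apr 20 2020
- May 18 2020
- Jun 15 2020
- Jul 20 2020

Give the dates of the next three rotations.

Gaps: 28, 35, 28, 28, 35 days — a mix of 28 and 35. Every date is a Monday.
Each is the 3rd Monday of its month.
3rd Monday of August 2020: Aug 17 2020.
3rd Monday of September 2020: Sep 21 2020.
3rd Monday of October 2020: Oct 19 2020.

Aug 17 2020, Sep 21 2020, Oct 19 2020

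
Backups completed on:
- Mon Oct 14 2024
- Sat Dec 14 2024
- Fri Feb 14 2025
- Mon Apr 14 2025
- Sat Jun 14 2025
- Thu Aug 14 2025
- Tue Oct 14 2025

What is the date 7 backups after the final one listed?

The day-of-month is always 14 (61, 62, 59, 61, 61, 61 days between events).
So this recurs on the 14th of every 2 months.
December 2025: Sun Dec 14 2025.
February 2026: Sat Feb 14 2026.
Next: April 2026 → Tue Apr 14 2026.
June 2026: Sun Jun 14 2026.
August 2026: Fri Aug 14 2026.
Next: October 2026 → Wed Oct 14 2026.
December 2026: Mon Dec 14 2026.

Mon Dec 14 2026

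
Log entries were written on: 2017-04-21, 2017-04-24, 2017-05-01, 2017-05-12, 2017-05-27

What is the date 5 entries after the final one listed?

Gaps: 3, 7, 11, 15 days — each gap is 4 larger than the previous one.
Next gap: 19 days. 2017-05-27 + 19 days = 2017-06-15.
Next gap: 23 days. 2017-06-15 + 23 days = 2017-07-08.
Next gap: 27 days. 2017-07-08 + 27 days = 2017-08-04.
Next gap: 31 days. 2017-08-04 + 31 days = 2017-09-04.
Next gap: 35 days. 2017-09-04 + 35 days = 2017-10-09.

2017-10-09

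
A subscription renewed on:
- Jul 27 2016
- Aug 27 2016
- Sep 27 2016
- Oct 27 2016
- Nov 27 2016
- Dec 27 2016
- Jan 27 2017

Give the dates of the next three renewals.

Each date is the 27th; the gaps (31, 31, 30, 31, 30, 31) track the month lengths.
The rule is the 27th of each month.
February 2017: Feb 27 2017.
March 2017: Mar 27 2017.
April 2017: Apr 27 2017.

Feb 27 2017, Mar 27 2017, Apr 27 2017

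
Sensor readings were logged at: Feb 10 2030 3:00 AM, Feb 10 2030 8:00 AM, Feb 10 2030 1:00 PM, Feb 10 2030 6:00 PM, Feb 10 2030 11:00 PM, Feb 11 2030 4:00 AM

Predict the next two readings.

Gaps: 5, 5, 5, 5, 5 hours — each event is 5 hours after the previous one.
Feb 11 2030 4:00 AM + 5 h = Feb 11 2030 9:00 AM.
Feb 11 2030 9:00 AM + 5 h = Feb 11 2030 2:00 PM.

Feb 11 2030 9:00 AM, Feb 11 2030 2:00 PM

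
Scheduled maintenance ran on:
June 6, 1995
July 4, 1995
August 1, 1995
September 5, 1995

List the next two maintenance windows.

October 3, 1995; November 7, 1995

These are Tuesdays at 28- or 35-day spacing (28, 28, 35).
The pattern: 1st Tuesday of the month.
1st Tuesday of October 1995: October 3, 1995.
1st Tuesday of November 1995: November 7, 1995.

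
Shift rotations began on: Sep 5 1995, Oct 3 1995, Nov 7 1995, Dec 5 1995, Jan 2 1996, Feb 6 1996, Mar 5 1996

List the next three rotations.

Apr 2 1996, May 7 1996, Jun 4 1996

These are Tuesdays at 28- or 35-day spacing (28, 35, 28, 28, 35, 28).
The pattern: 1st Tuesday of the month.
1st Tuesday of April 1996: Apr 2 1996.
1st Tuesday of May 1996: May 7 1996.
1st Tuesday of June 1996: Jun 4 1996.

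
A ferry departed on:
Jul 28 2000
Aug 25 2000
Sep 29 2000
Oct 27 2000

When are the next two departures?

These are Fridays with 28, 35, 28-day gaps.
Each is the final Friday of its month — Sep 29 2000 is past the 28th, so '4th Friday' doesn't fit.
November 2000 ends with Friday Nov 24 2000.
Last Friday of December 2000: Dec 29 2000.

Nov 24 2000, Dec 29 2000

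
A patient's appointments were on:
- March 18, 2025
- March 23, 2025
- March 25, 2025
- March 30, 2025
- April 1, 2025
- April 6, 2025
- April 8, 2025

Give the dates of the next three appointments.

April 13, 2025; April 15, 2025; April 20, 2025

Every event lands on a Tuesday or Sunday (gaps cycle 5, 2, 5, 2, 5, 2).
So the schedule is: every Tuesday and Sunday.
Next Sunday: April 13, 2025.
Next Tuesday: April 15, 2025.
Next Sunday: April 20, 2025.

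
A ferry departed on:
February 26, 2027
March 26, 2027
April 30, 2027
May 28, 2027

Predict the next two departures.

These are Fridays with 28, 35, 28-day gaps.
Each is the final Friday of its month — April 30, 2027 is past the 28th, so '4th Friday' doesn't fit.
June 2027 ends with Friday June 25, 2027.
Last Friday of July 2027: July 30, 2027.

June 25, 2027; July 30, 2027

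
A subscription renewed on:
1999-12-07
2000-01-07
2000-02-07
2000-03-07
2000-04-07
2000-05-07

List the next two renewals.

The day-of-month is always 7 (31, 31, 29, 31, 30 days between events).
So this recurs on the 7th of each month.
Next: June 2000 → 2000-06-07.
July 2000: 2000-07-07.

2000-06-07, 2000-07-07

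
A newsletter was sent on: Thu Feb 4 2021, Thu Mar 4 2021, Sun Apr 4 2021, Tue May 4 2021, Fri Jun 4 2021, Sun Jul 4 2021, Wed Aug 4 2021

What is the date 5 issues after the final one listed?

Gaps: 28, 31, 30, 31, 30, 31 days — not constant. Every event is on the 4th of the month.
Pattern: the 4th of each month.
Next: September 2021 → Sat Sep 4 2021.
October 2021: Mon Oct 4 2021.
November 2021: Thu Nov 4 2021.
December 2021: Sat Dec 4 2021.
Next: January 2022 → Tue Jan 4 2022.

Tue Jan 4 2022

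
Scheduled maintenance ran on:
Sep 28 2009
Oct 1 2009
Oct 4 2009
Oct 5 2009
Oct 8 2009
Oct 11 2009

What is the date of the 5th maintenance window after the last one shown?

Every event lands on a Monday or Thursday or Sunday (gaps cycle 3, 3, 1, 3, 3).
So the schedule is: every Monday, Thursday and Sunday.
Next Monday: Oct 12 2009.
The following Thursday is Oct 15 2009.
Next Sunday: Oct 18 2009.
Next Monday: Oct 19 2009.
The following Thursday is Oct 22 2009.

Oct 22 2009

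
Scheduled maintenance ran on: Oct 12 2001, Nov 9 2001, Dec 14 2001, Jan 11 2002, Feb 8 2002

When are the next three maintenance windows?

Mar 8 2002, Apr 12 2002, May 10 2002

These are Fridays at 28- or 35-day spacing (28, 35, 28, 28).
The pattern: 2nd Friday of the month.
March 2002 — 2nd Friday is Mar 8 2002.
2nd Friday of April 2002: Apr 12 2002.
2nd Friday of May 2002: May 10 2002.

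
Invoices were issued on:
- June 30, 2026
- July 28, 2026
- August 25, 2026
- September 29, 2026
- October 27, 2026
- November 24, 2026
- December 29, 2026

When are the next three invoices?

January 26, 2027; February 23, 2027; March 30, 2027

These are Tuesdays with 28, 28, 35, 28, 28, 35-day gaps.
Each is the final Tuesday of its month — June 30, 2026 is past the 28th, so '4th Tuesday' doesn't fit.
January 2027 ends with Tuesday January 26, 2027.
Last Tuesday of February 2027: February 23, 2027.
Last Tuesday of March 2027: March 30, 2027.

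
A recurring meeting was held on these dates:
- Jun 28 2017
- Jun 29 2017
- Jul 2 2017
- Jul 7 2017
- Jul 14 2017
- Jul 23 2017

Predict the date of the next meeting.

Gaps: 1, 3, 5, 7, 9 days — each gap is 2 larger than the previous one.
Next gap: 11 days. Jul 23 2017 + 11 days = Aug 3 2017.

Aug 3 2017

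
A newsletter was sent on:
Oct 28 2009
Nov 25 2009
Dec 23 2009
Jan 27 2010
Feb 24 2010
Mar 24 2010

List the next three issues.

These are Wednesdays at 28- or 35-day spacing (28, 28, 35, 28, 28).
The pattern: 4th Wednesday of the month.
4th Wednesday of April 2010: Apr 28 2010.
May 2010 — 4th Wednesday is May 26 2010.
June 2010 — 4th Wednesday is Jun 23 2010.

Apr 28 2010, May 26 2010, Jun 23 2010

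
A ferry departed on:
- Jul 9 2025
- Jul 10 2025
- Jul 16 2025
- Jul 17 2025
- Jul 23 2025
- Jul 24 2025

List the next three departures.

Jul 30 2025, Jul 31 2025, Aug 6 2025

The gap pattern 1, 6, 1, 6, 1 repeats every 2 events.
These are the Wednesdays and Thursdays of each week.
The following Wednesday is Jul 30 2025.
The following Thursday is Jul 31 2025.
Next Wednesday: Aug 6 2025.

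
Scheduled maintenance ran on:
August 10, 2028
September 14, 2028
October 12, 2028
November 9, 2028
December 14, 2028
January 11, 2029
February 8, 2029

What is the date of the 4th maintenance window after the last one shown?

June 14, 2029

Gaps: 35, 28, 28, 35, 28, 28 days — a mix of 28 and 35. Every date is a Thursday.
Each is the 2nd Thursday of its month.
2nd Thursday of March 2029: March 8, 2029.
2nd Thursday of April 2029: April 12, 2029.
2nd Thursday of May 2029: May 10, 2029.
2nd Thursday of June 2029: June 14, 2029.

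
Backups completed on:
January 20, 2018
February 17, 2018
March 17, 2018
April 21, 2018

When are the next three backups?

All dates are Saturdays, 28, 28, 35 days apart.
Specifically, the 3rd Saturday of each month.
May 2018 — 3rd Saturday is May 19, 2018.
June 2018 — 3rd Saturday is June 16, 2018.
July 2018 — 3rd Saturday is July 21, 2018.

May 19, 2018; June 16, 2018; July 21, 2018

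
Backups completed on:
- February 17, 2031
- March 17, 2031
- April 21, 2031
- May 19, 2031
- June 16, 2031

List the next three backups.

July 21, 2031; August 18, 2031; September 15, 2031

These are Mondays at 28- or 35-day spacing (28, 35, 28, 28).
The pattern: 3rd Monday of the month.
July 2031 — 3rd Monday is July 21, 2031.
August 2031 — 3rd Monday is August 18, 2031.
September 2031 — 3rd Monday is September 15, 2031.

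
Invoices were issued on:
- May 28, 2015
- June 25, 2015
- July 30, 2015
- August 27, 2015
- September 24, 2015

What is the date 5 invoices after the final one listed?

All Thursdays; the gaps (28, 35, 28, 28) vary with month length.
This is the last Thursday of each month.
Last Thursday of October 2015: October 29, 2015.
November 2015 ends with Thursday November 26, 2015.
December 2015 ends with Thursday December 31, 2015.
Last Thursday of January 2016: January 28, 2016.
Last Thursday of February 2016: February 25, 2016.

February 25, 2016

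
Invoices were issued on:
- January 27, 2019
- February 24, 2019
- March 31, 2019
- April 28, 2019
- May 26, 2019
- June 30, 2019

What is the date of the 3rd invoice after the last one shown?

Every date is a Sunday; gaps 28, 35, 28, 28, 35 days.
Each is the last Sunday of its month (at least one falls on the 29th or later, ruling out '4th Sunday').
July 2019 ends with Sunday July 28, 2019.
Last Sunday of August 2019: August 25, 2019.
September 2019 ends with Sunday September 29, 2019.

September 29, 2019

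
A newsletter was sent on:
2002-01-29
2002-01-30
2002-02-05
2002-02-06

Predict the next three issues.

Gaps: 1, 6, 1 days — not constant, but cyclic with period 2.
The events fall on every Tuesday and Wednesday.
The following Tuesday is 2002-02-12.
Next Wednesday: 2002-02-13.
Next Tuesday: 2002-02-19.

2002-02-12, 2002-02-13, 2002-02-19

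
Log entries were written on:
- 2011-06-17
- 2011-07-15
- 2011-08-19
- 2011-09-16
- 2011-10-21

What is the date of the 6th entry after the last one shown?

These are Fridays at 28- or 35-day spacing (28, 35, 28, 35).
The pattern: 3rd Friday of the month.
November 2011 — 3rd Friday is 2011-11-18.
December 2011 — 3rd Friday is 2011-12-16.
3rd Friday of January 2012: 2012-01-20.
February 2012 — 3rd Friday is 2012-02-17.
March 2012 — 3rd Friday is 2012-03-16.
3rd Friday of April 2012: 2012-04-20.

2012-04-20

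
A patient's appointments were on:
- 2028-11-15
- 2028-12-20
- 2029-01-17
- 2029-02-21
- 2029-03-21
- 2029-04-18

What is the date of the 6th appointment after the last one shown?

2029-10-17

All dates are Wednesdays, 35, 28, 35, 28, 28 days apart.
Specifically, the 3rd Wednesday of each month.
3rd Wednesday of May 2029: 2029-05-16.
3rd Wednesday of June 2029: 2029-06-20.
3rd Wednesday of July 2029: 2029-07-18.
August 2029 — 3rd Wednesday is 2029-08-15.
3rd Wednesday of September 2029: 2029-09-19.
3rd Wednesday of October 2029: 2029-10-17.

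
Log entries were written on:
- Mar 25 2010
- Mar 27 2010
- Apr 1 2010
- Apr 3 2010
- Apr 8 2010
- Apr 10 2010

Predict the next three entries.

Gaps: 2, 5, 2, 5, 2 days — not constant, but cyclic with period 2.
The events fall on every Thursday and Saturday.
Next Thursday: Apr 15 2010.
Next Saturday: Apr 17 2010.
The following Thursday is Apr 22 2010.

Apr 15 2010, Apr 17 2010, Apr 22 2010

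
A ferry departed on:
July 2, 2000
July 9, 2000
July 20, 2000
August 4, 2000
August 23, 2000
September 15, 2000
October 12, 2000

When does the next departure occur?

November 12, 2000

The spacing grows by 4 each time: 7, 11, 15, 19, 23, 27 days.
Next gap: 31 days. October 12, 2000 + 31 days = November 12, 2000.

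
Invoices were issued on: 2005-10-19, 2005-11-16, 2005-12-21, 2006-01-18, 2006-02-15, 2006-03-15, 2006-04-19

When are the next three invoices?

2006-05-17, 2006-06-21, 2006-07-19

These are Wednesdays at 28- or 35-day spacing (28, 35, 28, 28, 28, 35).
The pattern: 3rd Wednesday of the month.
May 2006 — 3rd Wednesday is 2006-05-17.
June 2006 — 3rd Wednesday is 2006-06-21.
3rd Wednesday of July 2006: 2006-07-19.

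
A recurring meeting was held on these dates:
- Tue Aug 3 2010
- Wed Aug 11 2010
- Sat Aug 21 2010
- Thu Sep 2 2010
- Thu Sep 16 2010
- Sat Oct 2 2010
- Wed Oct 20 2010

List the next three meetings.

Tue Nov 9 2010, Wed Dec 1 2010, Sat Dec 25 2010

The spacing grows by 2 each time: 8, 10, 12, 14, 16, 18 days.
Next gap: 20 days. Wed Oct 20 2010 + 20 days = Tue Nov 9 2010.
Next gap: 22 days. Tue Nov 9 2010 + 22 days = Wed Dec 1 2010.
Next gap: 24 days. Wed Dec 1 2010 + 24 days = Sat Dec 25 2010.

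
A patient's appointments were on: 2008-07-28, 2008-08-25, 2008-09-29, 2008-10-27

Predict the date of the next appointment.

These are Mondays with 28, 35, 28-day gaps.
Each is the final Monday of its month — 2008-09-29 is past the 28th, so '4th Monday' doesn't fit.
November 2008 ends with Monday 2008-11-24.

2008-11-24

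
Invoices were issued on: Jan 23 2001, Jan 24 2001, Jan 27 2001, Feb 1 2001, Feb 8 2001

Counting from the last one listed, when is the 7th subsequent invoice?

May 24 2001

The spacing grows by 2 each time: 1, 3, 5, 7 days.
Next gap: 9 days. Feb 8 2001 + 9 days = Feb 17 2001.
Next gap: 11 days. Feb 17 2001 + 11 days = Feb 28 2001.
Next gap: 13 days. Feb 28 2001 + 13 days = Mar 13 2001.
Next gap: 15 days. Mar 13 2001 + 15 days = Mar 28 2001.
Next gap: 17 days. Mar 28 2001 + 17 days = Apr 14 2001.
Next gap: 19 days. Apr 14 2001 + 19 days = May 3 2001.
Next gap: 21 days. May 3 2001 + 21 days = May 24 2001.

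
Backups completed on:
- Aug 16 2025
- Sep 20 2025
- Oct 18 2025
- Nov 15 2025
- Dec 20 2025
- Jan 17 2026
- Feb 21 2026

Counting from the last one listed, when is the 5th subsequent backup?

Jul 18 2026

All dates are Saturdays, 35, 28, 28, 35, 28, 35 days apart.
Specifically, the 3rd Saturday of each month.
3rd Saturday of March 2026: Mar 21 2026.
3rd Saturday of April 2026: Apr 18 2026.
3rd Saturday of May 2026: May 16 2026.
3rd Saturday of June 2026: Jun 20 2026.
3rd Saturday of July 2026: Jul 18 2026.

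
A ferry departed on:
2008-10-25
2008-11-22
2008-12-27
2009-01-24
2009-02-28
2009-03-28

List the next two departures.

All dates are Saturdays, 28, 35, 28, 35, 28 days apart.
Specifically, the 4th Saturday of each month.
April 2009 — 4th Saturday is 2009-04-25.
May 2009 — 4th Saturday is 2009-05-23.

2009-04-25, 2009-05-23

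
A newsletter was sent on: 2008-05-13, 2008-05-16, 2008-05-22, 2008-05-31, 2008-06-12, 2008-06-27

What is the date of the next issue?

Intervals are 3, 6, 9, 12, 15 days — an arithmetic progression with common difference 3.
Next gap: 18 days. 2008-06-27 + 18 days = 2008-07-15.

2008-07-15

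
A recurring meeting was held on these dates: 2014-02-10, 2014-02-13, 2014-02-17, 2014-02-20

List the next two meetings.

2014-02-24, 2014-02-27

Every event lands on a Monday or Thursday (gaps cycle 3, 4, 3).
So the schedule is: every Monday and Thursday.
The following Monday is 2014-02-24.
Next Thursday: 2014-02-27.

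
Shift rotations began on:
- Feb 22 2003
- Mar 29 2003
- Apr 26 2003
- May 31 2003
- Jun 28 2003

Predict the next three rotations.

Every date is a Saturday; gaps 35, 28, 35, 28 days.
Each is the last Saturday of its month (at least one falls on the 29th or later, ruling out '4th Saturday').
Last Saturday of July 2003: Jul 26 2003.
Last Saturday of August 2003: Aug 30 2003.
September 2003 ends with Saturday Sep 27 2003.

Jul 26 2003, Aug 30 2003, Sep 27 2003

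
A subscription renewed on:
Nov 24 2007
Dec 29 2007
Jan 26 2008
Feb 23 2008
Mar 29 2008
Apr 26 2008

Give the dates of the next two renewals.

May 31 2008, Jun 28 2008

All Saturdays; the gaps (35, 28, 28, 35, 28) vary with month length.
This is the last Saturday of each month.
Last Saturday of May 2008: May 31 2008.
Last Saturday of June 2008: Jun 28 2008.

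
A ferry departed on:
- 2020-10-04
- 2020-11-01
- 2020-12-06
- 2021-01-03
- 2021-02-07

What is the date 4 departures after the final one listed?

All dates are Sundays, 28, 35, 28, 35 days apart.
Specifically, the 1st Sunday of each month.
1st Sunday of March 2021: 2021-03-07.
April 2021 — 1st Sunday is 2021-04-04.
May 2021 — 1st Sunday is 2021-05-02.
June 2021 — 1st Sunday is 2021-06-06.

2021-06-06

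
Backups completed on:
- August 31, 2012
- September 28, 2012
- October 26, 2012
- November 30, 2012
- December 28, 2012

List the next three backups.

January 25, 2013; February 22, 2013; March 29, 2013

All Fridays; the gaps (28, 28, 35, 28) vary with month length.
This is the last Friday of each month.
January 2013 ends with Friday January 25, 2013.
February 2013 ends with Friday February 22, 2013.
Last Friday of March 2013: March 29, 2013.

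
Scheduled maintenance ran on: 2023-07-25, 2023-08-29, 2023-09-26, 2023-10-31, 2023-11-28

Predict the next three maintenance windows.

Every date is a Tuesday; gaps 35, 28, 35, 28 days.
Each is the last Tuesday of its month (at least one falls on the 29th or later, ruling out '4th Tuesday').
Last Tuesday of December 2023: 2023-12-26.
Last Tuesday of January 2024: 2024-01-30.
February 2024 ends with Tuesday 2024-02-27.

2023-12-26, 2024-01-30, 2024-02-27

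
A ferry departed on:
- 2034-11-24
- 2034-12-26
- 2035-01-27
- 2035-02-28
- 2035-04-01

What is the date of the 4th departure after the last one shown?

2035-08-07

Gaps between consecutive events: 32, 32, 32, 32 days — a constant 32-day interval.
2035-04-01 + 32 days = 2035-05-03.
2035-05-03 + 32 days = 2035-06-04.
2035-06-04 + 32 days = 2035-07-06.
2035-07-06 + 32 days = 2035-08-07.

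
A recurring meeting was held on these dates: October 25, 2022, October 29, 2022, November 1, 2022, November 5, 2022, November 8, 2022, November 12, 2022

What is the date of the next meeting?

Every event lands on a Tuesday or Saturday (gaps cycle 4, 3, 4, 3, 4).
So the schedule is: every Tuesday and Saturday.
Next Tuesday: November 15, 2022.

November 15, 2022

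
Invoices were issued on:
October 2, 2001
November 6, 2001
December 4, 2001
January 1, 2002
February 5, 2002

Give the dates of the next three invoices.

March 5, 2002; April 2, 2002; May 7, 2002

Gaps: 35, 28, 28, 35 days — a mix of 28 and 35. Every date is a Tuesday.
Each is the 1st Tuesday of its month.
March 2002 — 1st Tuesday is March 5, 2002.
1st Tuesday of April 2002: April 2, 2002.
1st Tuesday of May 2002: May 7, 2002.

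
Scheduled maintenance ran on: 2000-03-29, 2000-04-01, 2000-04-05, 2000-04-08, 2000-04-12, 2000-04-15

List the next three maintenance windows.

2000-04-19, 2000-04-22, 2000-04-26

Every event lands on a Wednesday or Saturday (gaps cycle 3, 4, 3, 4, 3).
So the schedule is: every Wednesday and Saturday.
The following Wednesday is 2000-04-19.
The following Saturday is 2000-04-22.
Next Wednesday: 2000-04-26.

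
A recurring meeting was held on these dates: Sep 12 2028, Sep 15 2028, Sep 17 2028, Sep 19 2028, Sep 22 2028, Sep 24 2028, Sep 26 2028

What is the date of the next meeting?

Sep 29 2028

Gaps: 3, 2, 2, 3, 2, 2 days — not constant, but cyclic with period 3.
The events fall on every Tuesday, Friday and Sunday.
The following Friday is Sep 29 2028.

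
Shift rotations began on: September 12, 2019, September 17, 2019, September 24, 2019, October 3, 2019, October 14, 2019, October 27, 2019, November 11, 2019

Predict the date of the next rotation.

November 28, 2019

Intervals are 5, 7, 9, 11, 13, 15 days — an arithmetic progression with common difference 2.
Next gap: 17 days. November 11, 2019 + 17 days = November 28, 2019.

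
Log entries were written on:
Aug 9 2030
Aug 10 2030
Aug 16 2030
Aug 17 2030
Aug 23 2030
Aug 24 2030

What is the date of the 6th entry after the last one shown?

The gap pattern 1, 6, 1, 6, 1 repeats every 2 events.
These are the Fridays and Saturdays of each week.
The following Friday is Aug 30 2030.
Next Saturday: Aug 31 2030.
Next Friday: Sep 6 2030.
The following Saturday is Sep 7 2030.
Next Friday: Sep 13 2030.
The following Saturday is Sep 14 2030.

Sep 14 2030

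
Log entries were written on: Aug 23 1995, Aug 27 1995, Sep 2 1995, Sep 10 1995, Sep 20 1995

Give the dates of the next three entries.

Gaps: 4, 6, 8, 10 days — each gap is 2 larger than the previous one.
Next gap: 12 days. Sep 20 1995 + 12 days = Oct 2 1995.
Next gap: 14 days. Oct 2 1995 + 14 days = Oct 16 1995.
Next gap: 16 days. Oct 16 1995 + 16 days = Nov 1 1995.

Oct 2 1995, Oct 16 1995, Nov 1 1995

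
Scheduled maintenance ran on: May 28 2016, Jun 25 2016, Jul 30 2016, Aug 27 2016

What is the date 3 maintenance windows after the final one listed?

Nov 26 2016

These are Saturdays with 28, 35, 28-day gaps.
Each is the final Saturday of its month — Jul 30 2016 is past the 28th, so '4th Saturday' doesn't fit.
September 2016 ends with Saturday Sep 24 2016.
October 2016 ends with Saturday Oct 29 2016.
November 2016 ends with Saturday Nov 26 2016.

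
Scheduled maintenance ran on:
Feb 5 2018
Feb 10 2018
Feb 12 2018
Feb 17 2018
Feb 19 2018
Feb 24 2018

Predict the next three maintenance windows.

Feb 26 2018, Mar 3 2018, Mar 5 2018

Every event lands on a Monday or Saturday (gaps cycle 5, 2, 5, 2, 5).
So the schedule is: every Monday and Saturday.
The following Monday is Feb 26 2018.
Next Saturday: Mar 3 2018.
The following Monday is Mar 5 2018.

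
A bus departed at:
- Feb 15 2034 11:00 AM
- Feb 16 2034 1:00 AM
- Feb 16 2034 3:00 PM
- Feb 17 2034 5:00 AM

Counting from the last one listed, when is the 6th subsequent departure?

Gaps: 14, 14, 14 hours — each event is 14 hours after the previous one.
Feb 17 2034 5:00 AM + 14 h = Feb 17 2034 7:00 PM.
Feb 17 2034 7:00 PM + 14 h = Feb 18 2034 9:00 AM.
Feb 18 2034 9:00 AM + 14 h = Feb 18 2034 11:00 PM.
Feb 18 2034 11:00 PM + 14 h = Feb 19 2034 1:00 PM.
Feb 19 2034 1:00 PM + 14 h = Feb 20 2034 3:00 AM.
Feb 20 2034 3:00 AM + 14 h = Feb 20 2034 5:00 PM.

Feb 20 2034 5:00 PM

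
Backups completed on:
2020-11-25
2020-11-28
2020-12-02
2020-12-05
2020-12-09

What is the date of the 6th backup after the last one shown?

2020-12-30

Gaps: 3, 4, 3, 4 days — not constant, but cyclic with period 2.
The events fall on every Wednesday and Saturday.
The following Saturday is 2020-12-12.
Next Wednesday: 2020-12-16.
The following Saturday is 2020-12-19.
Next Wednesday: 2020-12-23.
Next Saturday: 2020-12-26.
The following Wednesday is 2020-12-30.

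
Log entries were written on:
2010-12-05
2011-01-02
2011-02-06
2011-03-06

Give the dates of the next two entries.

2011-04-03, 2011-05-01

Gaps: 28, 35, 28 days — a mix of 28 and 35. Every date is a Sunday.
Each is the 1st Sunday of its month.
1st Sunday of April 2011: 2011-04-03.
1st Sunday of May 2011: 2011-05-01.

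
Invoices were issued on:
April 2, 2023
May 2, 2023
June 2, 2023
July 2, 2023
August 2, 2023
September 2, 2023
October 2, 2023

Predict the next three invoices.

Gaps: 30, 31, 30, 31, 31, 30 days — not constant. Every event is on the 2nd of the month.
Pattern: the 2nd of each month.
Next: November 2023 → November 2, 2023.
Next: December 2023 → December 2, 2023.
Next: January 2024 → January 2, 2024.

November 2, 2023; December 2, 2023; January 2, 2024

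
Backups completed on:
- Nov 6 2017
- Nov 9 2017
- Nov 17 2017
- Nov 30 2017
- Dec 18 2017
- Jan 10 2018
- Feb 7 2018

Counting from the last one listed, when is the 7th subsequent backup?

Gaps: 3, 8, 13, 18, 23, 28 days — each gap is 5 larger than the previous one.
Next gap: 33 days. Feb 7 2018 + 33 days = Mar 12 2018.
Next gap: 38 days. Mar 12 2018 + 38 days = Apr 19 2018.
Next gap: 43 days. Apr 19 2018 + 43 days = Jun 1 2018.
Next gap: 48 days. Jun 1 2018 + 48 days = Jul 19 2018.
Next gap: 53 days. Jul 19 2018 + 53 days = Sep 10 2018.
Next gap: 58 days. Sep 10 2018 + 58 days = Nov 7 2018.
Next gap: 63 days. Nov 7 2018 + 63 days = Jan 9 2019.

Jan 9 2019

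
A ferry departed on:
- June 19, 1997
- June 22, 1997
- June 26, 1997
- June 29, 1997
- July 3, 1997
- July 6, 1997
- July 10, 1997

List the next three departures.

Gaps: 3, 4, 3, 4, 3, 4 days — not constant, but cyclic with period 2.
The events fall on every Thursday and Sunday.
Next Sunday: July 13, 1997.
Next Thursday: July 17, 1997.
The following Sunday is July 20, 1997.

July 13, 1997; July 17, 1997; July 20, 1997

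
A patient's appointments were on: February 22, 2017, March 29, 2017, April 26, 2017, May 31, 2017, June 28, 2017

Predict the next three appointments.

July 26, 2017; August 30, 2017; September 27, 2017

These are Wednesdays with 35, 28, 35, 28-day gaps.
Each is the final Wednesday of its month — March 29, 2017 is past the 28th, so '4th Wednesday' doesn't fit.
Last Wednesday of July 2017: July 26, 2017.
August 2017 ends with Wednesday August 30, 2017.
Last Wednesday of September 2017: September 27, 2017.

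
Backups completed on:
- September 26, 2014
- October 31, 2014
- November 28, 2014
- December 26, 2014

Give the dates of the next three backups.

These are Fridays with 35, 28, 28-day gaps.
Each is the final Friday of its month — October 31, 2014 is past the 28th, so '4th Friday' doesn't fit.
January 2015 ends with Friday January 30, 2015.
February 2015 ends with Friday February 27, 2015.
Last Friday of March 2015: March 27, 2015.

January 30, 2015; February 27, 2015; March 27, 2015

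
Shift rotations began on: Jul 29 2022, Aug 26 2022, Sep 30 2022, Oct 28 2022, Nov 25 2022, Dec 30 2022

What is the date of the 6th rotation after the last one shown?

Jun 30 2023

Every date is a Friday; gaps 28, 35, 28, 28, 35 days.
Each is the last Friday of its month (at least one falls on the 29th or later, ruling out '4th Friday').
Last Friday of January 2023: Jan 27 2023.
February 2023 ends with Friday Feb 24 2023.
March 2023 ends with Friday Mar 31 2023.
Last Friday of April 2023: Apr 28 2023.
Last Friday of May 2023: May 26 2023.
Last Friday of June 2023: Jun 30 2023.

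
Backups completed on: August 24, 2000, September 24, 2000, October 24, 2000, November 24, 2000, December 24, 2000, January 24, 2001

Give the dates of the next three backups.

The day-of-month is always 24 (31, 30, 31, 30, 31 days between events).
So this recurs on the 24th of each month.
February 2001: February 24, 2001.
Next: March 2001 → March 24, 2001.
Next: April 2001 → April 24, 2001.

February 24, 2001; March 24, 2001; April 24, 2001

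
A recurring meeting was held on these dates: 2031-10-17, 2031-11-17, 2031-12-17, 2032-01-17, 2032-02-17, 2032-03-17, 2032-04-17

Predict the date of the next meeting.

2032-05-17

Gaps: 31, 30, 31, 31, 29, 31 days — not constant. Every event is on the 17th of the month.
Pattern: the 17th of each month.
May 2032: 2032-05-17.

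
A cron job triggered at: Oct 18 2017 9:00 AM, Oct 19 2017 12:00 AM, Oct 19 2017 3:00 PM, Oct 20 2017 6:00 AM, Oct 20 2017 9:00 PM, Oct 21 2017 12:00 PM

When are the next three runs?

Oct 22 2017 3:00 AM, Oct 22 2017 6:00 PM, Oct 23 2017 9:00 AM

Gaps: 15, 15, 15, 15, 15 hours — each event is 15 hours after the previous one.
Oct 21 2017 12:00 PM + 15 h = Oct 22 2017 3:00 AM.
Oct 22 2017 3:00 AM + 15 h = Oct 22 2017 6:00 PM.
Oct 22 2017 6:00 PM + 15 h = Oct 23 2017 9:00 AM.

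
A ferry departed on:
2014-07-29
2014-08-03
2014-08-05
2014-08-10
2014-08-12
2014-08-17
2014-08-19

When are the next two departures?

The gap pattern 5, 2, 5, 2, 5, 2 repeats every 2 events.
These are the Tuesdays and Sundays of each week.
Next Sunday: 2014-08-24.
Next Tuesday: 2014-08-26.

2014-08-24, 2014-08-26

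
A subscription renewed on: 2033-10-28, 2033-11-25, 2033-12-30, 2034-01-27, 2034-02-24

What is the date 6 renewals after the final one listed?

2034-08-25

Every date is a Friday; gaps 28, 35, 28, 28 days.
Each is the last Friday of its month (at least one falls on the 29th or later, ruling out '4th Friday').
Last Friday of March 2034: 2034-03-31.
April 2034 ends with Friday 2034-04-28.
Last Friday of May 2034: 2034-05-26.
Last Friday of June 2034: 2034-06-30.
July 2034 ends with Friday 2034-07-28.
Last Friday of August 2034: 2034-08-25.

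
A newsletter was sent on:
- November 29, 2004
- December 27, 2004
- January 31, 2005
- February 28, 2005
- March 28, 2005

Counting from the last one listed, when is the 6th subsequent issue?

Every date is a Monday; gaps 28, 35, 28, 28 days.
Each is the last Monday of its month (at least one falls on the 29th or later, ruling out '4th Monday').
April 2005 ends with Monday April 25, 2005.
May 2005 ends with Monday May 30, 2005.
Last Monday of June 2005: June 27, 2005.
July 2005 ends with Monday July 25, 2005.
Last Monday of August 2005: August 29, 2005.
Last Monday of September 2005: September 26, 2005.

September 26, 2005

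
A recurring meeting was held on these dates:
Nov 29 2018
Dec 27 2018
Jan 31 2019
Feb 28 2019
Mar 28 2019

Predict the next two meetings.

Apr 25 2019, May 30 2019

All Thursdays; the gaps (28, 35, 28, 28) vary with month length.
This is the last Thursday of each month.
Last Thursday of April 2019: Apr 25 2019.
May 2019 ends with Thursday May 30 2019.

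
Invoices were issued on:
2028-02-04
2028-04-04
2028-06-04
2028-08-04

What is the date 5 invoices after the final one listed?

2029-06-04

Gaps: 60, 61, 61 days — not constant. Every event is on the 4th of the month.
Pattern: the 4th of every 2 months.
October 2028: 2028-10-04.
Next: December 2028 → 2028-12-04.
February 2029: 2029-02-04.
Next: April 2029 → 2029-04-04.
June 2029: 2029-06-04.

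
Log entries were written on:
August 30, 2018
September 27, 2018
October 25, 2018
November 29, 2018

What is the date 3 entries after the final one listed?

February 28, 2019

These are Thursdays with 28, 28, 35-day gaps.
Each is the final Thursday of its month — August 30, 2018 is past the 28th, so '4th Thursday' doesn't fit.
Last Thursday of December 2018: December 27, 2018.
January 2019 ends with Thursday January 31, 2019.
Last Thursday of February 2019: February 28, 2019.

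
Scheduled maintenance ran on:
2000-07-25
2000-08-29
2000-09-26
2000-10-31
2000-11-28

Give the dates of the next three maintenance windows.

All Tuesdays; the gaps (35, 28, 35, 28) vary with month length.
This is the last Tuesday of each month.
Last Tuesday of December 2000: 2000-12-26.
January 2001 ends with Tuesday 2001-01-30.
Last Tuesday of February 2001: 2001-02-27.

2000-12-26, 2001-01-30, 2001-02-27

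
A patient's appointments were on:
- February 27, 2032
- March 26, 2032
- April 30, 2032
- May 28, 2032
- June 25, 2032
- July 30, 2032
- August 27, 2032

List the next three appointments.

Every date is a Friday; gaps 28, 35, 28, 28, 35, 28 days.
Each is the last Friday of its month (at least one falls on the 29th or later, ruling out '4th Friday').
Last Friday of September 2032: September 24, 2032.
October 2032 ends with Friday October 29, 2032.
November 2032 ends with Friday November 26, 2032.

September 24, 2032; October 29, 2032; November 26, 2032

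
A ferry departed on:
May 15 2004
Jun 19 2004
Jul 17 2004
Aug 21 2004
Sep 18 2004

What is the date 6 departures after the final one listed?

All dates are Saturdays, 35, 28, 35, 28 days apart.
Specifically, the 3rd Saturday of each month.
3rd Saturday of October 2004: Oct 16 2004.
3rd Saturday of November 2004: Nov 20 2004.
3rd Saturday of December 2004: Dec 18 2004.
January 2005 — 3rd Saturday is Jan 15 2005.
3rd Saturday of February 2005: Feb 19 2005.
3rd Saturday of March 2005: Mar 19 2005.

Mar 19 2005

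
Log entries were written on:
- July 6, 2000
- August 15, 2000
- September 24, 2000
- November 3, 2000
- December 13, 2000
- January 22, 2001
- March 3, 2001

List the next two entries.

April 12, 2001; May 22, 2001

Every event comes 40 days after the last (40, 40, 40, 40, 40, 40).
March 3, 2001 + 40 days = April 12, 2001.
April 12, 2001 + 40 days = May 22, 2001.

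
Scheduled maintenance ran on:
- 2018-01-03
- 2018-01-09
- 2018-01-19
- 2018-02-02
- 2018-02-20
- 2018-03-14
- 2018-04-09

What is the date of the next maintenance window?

The spacing grows by 4 each time: 6, 10, 14, 18, 22, 26 days.
Next gap: 30 days. 2018-04-09 + 30 days = 2018-05-09.

2018-05-09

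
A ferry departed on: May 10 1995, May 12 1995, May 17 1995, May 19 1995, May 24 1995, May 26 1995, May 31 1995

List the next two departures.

Jun 2 1995, Jun 7 1995

The gap pattern 2, 5, 2, 5, 2, 5 repeats every 2 events.
These are the Wednesdays and Fridays of each week.
Next Friday: Jun 2 1995.
Next Wednesday: Jun 7 1995.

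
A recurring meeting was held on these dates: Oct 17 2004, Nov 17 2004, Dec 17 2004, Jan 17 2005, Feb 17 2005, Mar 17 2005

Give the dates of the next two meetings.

Gaps: 31, 30, 31, 31, 28 days — not constant. Every event is on the 17th of the month.
Pattern: the 17th of each month.
April 2005: Apr 17 2005.
May 2005: May 17 2005.

Apr 17 2005, May 17 2005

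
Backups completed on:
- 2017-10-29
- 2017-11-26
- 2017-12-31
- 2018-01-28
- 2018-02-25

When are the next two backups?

These are Sundays with 28, 35, 28, 28-day gaps.
Each is the final Sunday of its month — 2017-10-29 is past the 28th, so '4th Sunday' doesn't fit.
Last Sunday of March 2018: 2018-03-25.
Last Sunday of April 2018: 2018-04-29.

2018-03-25, 2018-04-29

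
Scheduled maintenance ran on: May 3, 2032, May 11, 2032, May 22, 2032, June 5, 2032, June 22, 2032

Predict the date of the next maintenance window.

Gaps: 8, 11, 14, 17 days — each gap is 3 larger than the previous one.
Next gap: 20 days. June 22, 2032 + 20 days = July 12, 2032.

July 12, 2032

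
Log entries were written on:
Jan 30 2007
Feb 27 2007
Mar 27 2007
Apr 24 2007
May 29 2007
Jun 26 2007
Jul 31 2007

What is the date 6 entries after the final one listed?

These are Tuesdays with 28, 28, 28, 35, 28, 35-day gaps.
Each is the final Tuesday of its month — Jan 30 2007 is past the 28th, so '4th Tuesday' doesn't fit.
August 2007 ends with Tuesday Aug 28 2007.
Last Tuesday of September 2007: Sep 25 2007.
October 2007 ends with Tuesday Oct 30 2007.
November 2007 ends with Tuesday Nov 27 2007.
Last Tuesday of December 2007: Dec 25 2007.
Last Tuesday of January 2008: Jan 29 2008.

Jan 29 2008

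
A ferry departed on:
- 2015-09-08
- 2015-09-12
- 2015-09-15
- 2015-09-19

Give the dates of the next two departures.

Every event lands on a Tuesday or Saturday (gaps cycle 4, 3, 4).
So the schedule is: every Tuesday and Saturday.
Next Tuesday: 2015-09-22.
Next Saturday: 2015-09-26.

2015-09-22, 2015-09-26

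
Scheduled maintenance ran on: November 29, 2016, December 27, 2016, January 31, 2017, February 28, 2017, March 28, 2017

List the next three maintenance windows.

April 25, 2017; May 30, 2017; June 27, 2017

Every date is a Tuesday; gaps 28, 35, 28, 28 days.
Each is the last Tuesday of its month (at least one falls on the 29th or later, ruling out '4th Tuesday').
Last Tuesday of April 2017: April 25, 2017.
May 2017 ends with Tuesday May 30, 2017.
June 2017 ends with Tuesday June 27, 2017.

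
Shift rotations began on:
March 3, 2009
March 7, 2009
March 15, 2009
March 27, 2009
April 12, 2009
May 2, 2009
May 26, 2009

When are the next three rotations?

June 23, 2009; July 25, 2009; August 30, 2009

Intervals are 4, 8, 12, 16, 20, 24 days — an arithmetic progression with common difference 4.
Next gap: 28 days. May 26, 2009 + 28 days = June 23, 2009.
Next gap: 32 days. June 23, 2009 + 32 days = July 25, 2009.
Next gap: 36 days. July 25, 2009 + 36 days = August 30, 2009.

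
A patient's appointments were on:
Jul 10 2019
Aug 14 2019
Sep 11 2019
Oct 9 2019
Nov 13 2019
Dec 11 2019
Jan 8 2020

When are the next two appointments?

Gaps: 35, 28, 28, 35, 28, 28 days — a mix of 28 and 35. Every date is a Wednesday.
Each is the 2nd Wednesday of its month.
2nd Wednesday of February 2020: Feb 12 2020.
March 2020 — 2nd Wednesday is Mar 11 2020.

Feb 12 2020, Mar 11 2020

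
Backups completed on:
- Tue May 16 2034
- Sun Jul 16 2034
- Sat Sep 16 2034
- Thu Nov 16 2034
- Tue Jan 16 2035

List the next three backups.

The day-of-month is always 16 (61, 62, 61, 61 days between events).
So this recurs on the 16th of every 2 months.
Next: March 2035 → Fri Mar 16 2035.
May 2035: Wed May 16 2035.
July 2035: Mon Jul 16 2035.

Fri Mar 16 2035, Wed May 16 2035, Mon Jul 16 2035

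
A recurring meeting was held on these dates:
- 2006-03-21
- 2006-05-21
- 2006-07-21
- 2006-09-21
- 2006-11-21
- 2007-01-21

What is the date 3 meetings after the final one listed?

The day-of-month is always 21 (61, 61, 62, 61, 61 days between events).
So this recurs on the 21st of every 2 months.
March 2007: 2007-03-21.
Next: May 2007 → 2007-05-21.
Next: July 2007 → 2007-07-21.

2007-07-21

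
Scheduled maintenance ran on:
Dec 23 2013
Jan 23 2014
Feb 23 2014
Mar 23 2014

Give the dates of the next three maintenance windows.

Each date is the 23rd; the gaps (31, 31, 28) track the month lengths.
The rule is the 23rd of each month.
Next: April 2014 → Apr 23 2014.
May 2014: May 23 2014.
June 2014: Jun 23 2014.

Apr 23 2014, May 23 2014, Jun 23 2014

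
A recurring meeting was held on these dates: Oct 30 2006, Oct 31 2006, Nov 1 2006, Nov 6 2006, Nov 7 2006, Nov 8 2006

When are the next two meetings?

Nov 13 2006, Nov 14 2006

Every event lands on a Monday or Tuesday or Wednesday (gaps cycle 1, 1, 5, 1, 1).
So the schedule is: every Monday, Tuesday and Wednesday.
The following Monday is Nov 13 2006.
The following Tuesday is Nov 14 2006.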